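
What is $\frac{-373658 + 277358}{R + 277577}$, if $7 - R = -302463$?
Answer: $- \frac{300}{1807} \approx -0.16602$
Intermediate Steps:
$R = 302470$ ($R = 7 - -302463 = 7 + 302463 = 302470$)
$\frac{-373658 + 277358}{R + 277577} = \frac{-373658 + 277358}{302470 + 277577} = - \frac{96300}{580047} = \left(-96300\right) \frac{1}{580047} = - \frac{300}{1807}$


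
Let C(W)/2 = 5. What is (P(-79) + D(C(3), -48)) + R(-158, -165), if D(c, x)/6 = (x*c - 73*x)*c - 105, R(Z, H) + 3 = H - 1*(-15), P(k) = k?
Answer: 180578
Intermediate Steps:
C(W) = 10 (C(W) = 2*5 = 10)
R(Z, H) = 12 + H (R(Z, H) = -3 + (H - 1*(-15)) = -3 + (H + 15) = -3 + (15 + H) = 12 + H)
D(c, x) = -630 + 6*c*(-73*x + c*x) (D(c, x) = 6*((x*c - 73*x)*c - 105) = 6*((c*x - 73*x)*c - 105) = 6*((-73*x + c*x)*c - 105) = 6*(c*(-73*x + c*x) - 105) = 6*(-105 + c*(-73*x + c*x)) = -630 + 6*c*(-73*x + c*x))
(P(-79) + D(C(3), -48)) + R(-158, -165) = (-79 + (-630 - 438*10*(-48) + 6*(-48)*10²)) + (12 - 165) = (-79 + (-630 + 210240 + 6*(-48)*100)) - 153 = (-79 + (-630 + 210240 - 28800)) - 153 = (-79 + 180810) - 153 = 180731 - 153 = 180578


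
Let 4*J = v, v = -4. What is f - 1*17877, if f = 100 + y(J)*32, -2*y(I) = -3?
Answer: -17729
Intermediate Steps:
J = -1 (J = (¼)*(-4) = -1)
y(I) = 3/2 (y(I) = -½*(-3) = 3/2)
f = 148 (f = 100 + (3/2)*32 = 100 + 48 = 148)
f - 1*17877 = 148 - 1*17877 = 148 - 17877 = -17729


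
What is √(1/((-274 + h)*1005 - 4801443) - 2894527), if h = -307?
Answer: I*√2331860948237058421/897558 ≈ 1701.3*I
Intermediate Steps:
√(1/((-274 + h)*1005 - 4801443) - 2894527) = √(1/((-274 - 307)*1005 - 4801443) - 2894527) = √(1/(-581*1005 - 4801443) - 2894527) = √(1/(-583905 - 4801443) - 2894527) = √(1/(-5385348) - 2894527) = √(-1/5385348 - 2894527) = √(-15588035190397/5385348) = I*√2331860948237058421/897558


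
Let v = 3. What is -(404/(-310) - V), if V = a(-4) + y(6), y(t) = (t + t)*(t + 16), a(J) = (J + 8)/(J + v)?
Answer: 40502/155 ≈ 261.30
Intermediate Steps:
a(J) = (8 + J)/(3 + J) (a(J) = (J + 8)/(J + 3) = (8 + J)/(3 + J))
y(t) = 2*t*(16 + t) (y(t) = (2*t)*(16 + t) = 2*t*(16 + t))
V = 260 (V = (8 - 4)/(3 - 4) + 2*6*(16 + 6) = 4/(-1) + 2*6*22 = -1*4 + 264 = -4 + 264 = 260)
-(404/(-310) - V) = -(404/(-310) - 1*260) = -(404*(-1/310) - 260) = -(-202/155 - 260) = -1*(-40502/155) = 40502/155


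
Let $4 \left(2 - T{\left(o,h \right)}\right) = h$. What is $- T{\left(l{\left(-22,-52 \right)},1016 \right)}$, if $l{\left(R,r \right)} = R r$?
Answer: $252$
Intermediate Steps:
$T{\left(o,h \right)} = 2 - \frac{h}{4}$
$- T{\left(l{\left(-22,-52 \right)},1016 \right)} = - (2 - 254) = \left(-1\right) \left(-252\right) = 252$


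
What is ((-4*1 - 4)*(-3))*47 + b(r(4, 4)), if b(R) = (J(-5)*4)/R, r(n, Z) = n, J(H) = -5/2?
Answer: 2251/2 ≈ 1125.5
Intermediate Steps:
J(H) = -5/2 (J(H) = -5*½ = -5/2)
b(R) = -10/R (b(R) = (-5/2*4)/R = -10/R)
((-4*1 - 4)*(-3))*47 + b(r(4, 4)) = ((-4*1 - 4)*(-3))*47 - 10/4 = ((-4 - 4)*(-3))*47 - 10*¼ = -8*(-3)*47 - 5/2 = 24*47 - 5/2 = 1128 - 5/2 = 2251/2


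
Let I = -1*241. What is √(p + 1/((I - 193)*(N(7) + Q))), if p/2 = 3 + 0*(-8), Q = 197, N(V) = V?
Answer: √11757912810/44268 ≈ 2.4495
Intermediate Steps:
I = -241
p = 6 (p = 2*(3 + 0*(-8)) = 2*(3 + 0) = 2*3 = 6)
√(p + 1/((I - 193)*(N(7) + Q))) = √(6 + 1/((-241 - 193)*(7 + 197))) = √(6 + 1/(-434*204)) = √(6 + 1/(-88536)) = √(6 - 1/88536) = √(531215/88536) = √11757912810/44268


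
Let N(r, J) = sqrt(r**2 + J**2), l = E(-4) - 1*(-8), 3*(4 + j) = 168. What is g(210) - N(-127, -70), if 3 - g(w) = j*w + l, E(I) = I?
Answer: -10921 - sqrt(21029) ≈ -11066.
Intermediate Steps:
j = 52 (j = -4 + (1/3)*168 = -4 + 56 = 52)
l = 4 (l = -4 - 1*(-8) = -4 + 8 = 4)
N(r, J) = sqrt(J**2 + r**2)
g(w) = -1 - 52*w (g(w) = 3 - (52*w + 4) = 3 - (4 + 52*w) = 3 + (-4 - 52*w) = -1 - 52*w)
g(210) - N(-127, -70) = (-1 - 52*210) - sqrt((-70)**2 + (-127)**2) = (-1 - 10920) - sqrt(4900 + 16129) = -10921 - sqrt(21029)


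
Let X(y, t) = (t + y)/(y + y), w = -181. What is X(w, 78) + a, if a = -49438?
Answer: -17896453/362 ≈ -49438.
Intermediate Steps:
X(y, t) = (t + y)/(2*y) (X(y, t) = (t + y)/((2*y)) = (t + y)*(1/(2*y)) = (t + y)/(2*y))
X(w, 78) + a = (½)*(78 - 181)/(-181) - 49438 = (½)*(-1/181)*(-103) - 49438 = 103/362 - 49438 = -17896453/362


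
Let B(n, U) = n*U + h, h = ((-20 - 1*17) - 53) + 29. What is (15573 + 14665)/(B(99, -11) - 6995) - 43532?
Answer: -354598378/8145 ≈ -43536.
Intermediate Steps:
h = -61 (h = ((-20 - 17) - 53) + 29 = (-37 - 53) + 29 = -90 + 29 = -61)
B(n, U) = -61 + U*n (B(n, U) = n*U - 61 = U*n - 61 = -61 + U*n)
(15573 + 14665)/(B(99, -11) - 6995) - 43532 = (15573 + 14665)/((-61 - 11*99) - 6995) - 43532 = 30238/((-61 - 1089) - 6995) - 43532 = 30238/(-1150 - 6995) - 43532 = 30238/(-8145) - 43532 = 30238*(-1/8145) - 43532 = -30238/8145 - 43532 = -354598378/8145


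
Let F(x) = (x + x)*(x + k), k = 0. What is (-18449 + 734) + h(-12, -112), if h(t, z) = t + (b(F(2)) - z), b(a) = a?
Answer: -17607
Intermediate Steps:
F(x) = 2*x**2 (F(x) = (x + x)*(x + 0) = (2*x)*x = 2*x**2)
h(t, z) = 8 + t - z (h(t, z) = t + (2*2**2 - z) = t + (2*4 - z) = t + (8 - z) = 8 + t - z)
(-18449 + 734) + h(-12, -112) = (-18449 + 734) + (8 - 12 - 1*(-112)) = -17715 + (8 - 12 + 112) = -17715 + 108 = -17607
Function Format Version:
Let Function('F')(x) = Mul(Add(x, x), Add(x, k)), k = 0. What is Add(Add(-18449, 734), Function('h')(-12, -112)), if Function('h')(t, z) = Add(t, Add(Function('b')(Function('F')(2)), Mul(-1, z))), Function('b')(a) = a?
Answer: -17607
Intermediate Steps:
Function('F')(x) = Mul(2, Pow(x, 2)) (Function('F')(x) = Mul(Add(x, x), Add(x, 0)) = Mul(Mul(2, x), x) = Mul(2, Pow(x, 2)))
Function('h')(t, z) = Add(8, t, Mul(-1, z)) (Function('h')(t, z) = Add(t, Add(Mul(2, Pow(2, 2)), Mul(-1, z))) = Add(t, Add(Mul(2, 4), Mul(-1, z))) = Add(t, Add(8, Mul(-1, z))) = Add(8, t, Mul(-1, z)))
Add(Add(-18449, 734), Function('h')(-12, -112)) = Add(Add(-18449, 734), Add(8, -12, Mul(-1, -112))) = Add(-17715, Add(8, -12, 112)) = Add(-17715, 108) = -17607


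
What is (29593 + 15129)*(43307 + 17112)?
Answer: 2702058518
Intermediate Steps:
(29593 + 15129)*(43307 + 17112) = 44722*60419 = 2702058518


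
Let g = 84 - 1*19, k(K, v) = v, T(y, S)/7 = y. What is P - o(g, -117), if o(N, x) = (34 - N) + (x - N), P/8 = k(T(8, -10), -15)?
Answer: 93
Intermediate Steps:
T(y, S) = 7*y
P = -120 (P = 8*(-15) = -120)
g = 65 (g = 84 - 19 = 65)
o(N, x) = 34 + x - 2*N
P - o(g, -117) = -120 - (34 - 117 - 2*65) = -120 - (34 - 117 - 130) = -120 - 1*(-213) = -120 + 213 = 93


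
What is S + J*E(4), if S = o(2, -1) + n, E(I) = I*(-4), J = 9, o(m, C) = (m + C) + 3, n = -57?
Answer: -197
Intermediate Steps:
o(m, C) = 3 + C + m (o(m, C) = (C + m) + 3 = 3 + C + m)
E(I) = -4*I
S = -53 (S = (3 - 1 + 2) - 57 = 4 - 57 = -53)
S + J*E(4) = -53 + 9*(-4*4) = -53 + 9*(-16) = -53 - 144 = -197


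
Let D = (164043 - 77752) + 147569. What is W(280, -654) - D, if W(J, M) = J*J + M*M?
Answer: 272256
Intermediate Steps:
W(J, M) = J² + M²
D = 233860 (D = 86291 + 147569 = 233860)
W(280, -654) - D = (280² + (-654)²) - 1*233860 = (78400 + 427716) - 233860 = 506116 - 233860 = 272256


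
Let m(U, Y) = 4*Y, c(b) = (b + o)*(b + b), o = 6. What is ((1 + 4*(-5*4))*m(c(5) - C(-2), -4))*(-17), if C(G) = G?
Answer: -21488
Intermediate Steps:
c(b) = 2*b*(6 + b) (c(b) = (b + 6)*(b + b) = (6 + b)*(2*b) = 2*b*(6 + b))
((1 + 4*(-5*4))*m(c(5) - C(-2), -4))*(-17) = ((1 + 4*(-5*4))*(4*(-4)))*(-17) = ((1 + 4*(-20))*(-16))*(-17) = ((1 - 80)*(-16))*(-17) = -79*(-16)*(-17) = 1264*(-17) = -21488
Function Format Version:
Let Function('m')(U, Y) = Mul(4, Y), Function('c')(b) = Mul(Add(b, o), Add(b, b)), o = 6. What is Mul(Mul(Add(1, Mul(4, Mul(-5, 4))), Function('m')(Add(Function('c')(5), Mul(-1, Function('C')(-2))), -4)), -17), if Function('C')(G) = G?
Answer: -21488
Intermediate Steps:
Function('c')(b) = Mul(2, b, Add(6, b)) (Function('c')(b) = Mul(Add(b, 6), Add(b, b)) = Mul(Add(6, b), Mul(2, b)) = Mul(2, b, Add(6, b)))
Mul(Mul(Add(1, Mul(4, Mul(-5, 4))), Function('m')(Add(Function('c')(5), Mul(-1, Function('C')(-2))), -4)), -17) = Mul(Mul(Add(1, Mul(4, Mul(-5, 4))), Mul(4, -4)), -17) = Mul(Mul(Add(1, Mul(4, -20)), -16), -17) = Mul(Mul(Add(1, -80), -16), -17) = Mul(Mul(-79, -16), -17) = Mul(1264, -17) = -21488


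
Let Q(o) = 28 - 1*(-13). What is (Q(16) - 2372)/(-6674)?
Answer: 2331/6674 ≈ 0.34927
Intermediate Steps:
Q(o) = 41 (Q(o) = 28 + 13 = 41)
(Q(16) - 2372)/(-6674) = (41 - 2372)/(-6674) = -2331*(-1/6674) = 2331/6674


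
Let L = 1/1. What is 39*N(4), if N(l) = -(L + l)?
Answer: -195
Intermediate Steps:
L = 1
N(l) = -1 - l (N(l) = -(1 + l) = -1 - l)
39*N(4) = 39*(-1 - 1*4) = 39*(-1 - 4) = 39*(-5) = -195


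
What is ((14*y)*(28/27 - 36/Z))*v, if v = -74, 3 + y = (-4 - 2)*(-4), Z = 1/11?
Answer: 77335328/9 ≈ 8.5928e+6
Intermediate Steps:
Z = 1/11 ≈ 0.090909
y = 21 (y = -3 + (-4 - 2)*(-4) = -3 - 6*(-4) = -3 + 24 = 21)
((14*y)*(28/27 - 36/Z))*v = ((14*21)*(28/27 - 36/1/11))*(-74) = (294*(28*(1/27) - 36*11))*(-74) = (294*(28/27 - 396))*(-74) = (294*(-10664/27))*(-74) = -1045072/9*(-74) = 77335328/9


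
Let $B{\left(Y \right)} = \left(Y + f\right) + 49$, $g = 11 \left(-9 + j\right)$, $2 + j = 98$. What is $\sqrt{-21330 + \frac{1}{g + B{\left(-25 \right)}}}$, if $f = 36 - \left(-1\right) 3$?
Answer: $\frac{i \sqrt{5547932745}}{510} \approx 146.05 i$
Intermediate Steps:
$j = 96$ ($j = -2 + 98 = 96$)
$f = 39$ ($f = 36 - -3 = 36 + 3 = 39$)
$g = 957$ ($g = 11 \left(-9 + 96\right) = 11 \cdot 87 = 957$)
$B{\left(Y \right)} = 88 + Y$ ($B{\left(Y \right)} = \left(Y + 39\right) + 49 = \left(39 + Y\right) + 49 = 88 + Y$)
$\sqrt{-21330 + \frac{1}{g + B{\left(-25 \right)}}} = \sqrt{-21330 + \frac{1}{957 + \left(88 - 25\right)}} = \sqrt{-21330 + \frac{1}{957 + 63}} = \sqrt{-21330 + \frac{1}{1020}} = \sqrt{- \frac{21756599}{1020}} = \frac{i \sqrt{5547932745}}{510}$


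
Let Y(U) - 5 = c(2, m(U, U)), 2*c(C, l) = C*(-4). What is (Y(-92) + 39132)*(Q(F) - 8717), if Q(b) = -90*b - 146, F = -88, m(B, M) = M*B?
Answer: -36902419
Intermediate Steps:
m(B, M) = B*M
c(C, l) = -2*C (c(C, l) = (C*(-4))/2 = (-4*C)/2 = -2*C)
Q(b) = -146 - 90*b
Y(U) = 1 (Y(U) = 5 - 2*2 = 5 - 4 = 1)
(Y(-92) + 39132)*(Q(F) - 8717) = (1 + 39132)*((-146 - 90*(-88)) - 8717) = 39133*((-146 + 7920) - 8717) = 39133*(7774 - 8717) = 39133*(-943) = -36902419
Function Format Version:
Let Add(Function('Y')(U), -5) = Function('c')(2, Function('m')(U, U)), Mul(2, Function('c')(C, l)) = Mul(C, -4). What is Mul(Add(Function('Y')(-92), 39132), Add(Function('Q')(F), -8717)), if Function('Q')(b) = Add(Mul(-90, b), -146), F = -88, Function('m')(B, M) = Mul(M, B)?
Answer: -36902419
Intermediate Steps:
Function('m')(B, M) = Mul(B, M)
Function('c')(C, l) = Mul(-2, C) (Function('c')(C, l) = Mul(Rational(1, 2), Mul(C, -4)) = Mul(Rational(1, 2), Mul(-4, C)) = Mul(-2, C))
Function('Q')(b) = Add(-146, Mul(-90, b))
Function('Y')(U) = 1 (Function('Y')(U) = Add(5, Mul(-2, 2)) = Add(5, -4) = 1)
Mul(Add(Function('Y')(-92), 39132), Add(Function('Q')(F), -8717)) = Mul(Add(1, 39132), Add(Add(-146, Mul(-90, -88)), -8717)) = Mul(39133, Add(Add(-146, 7920), -8717)) = Mul(39133, Add(7774, -8717)) = Mul(39133, -943) = -36902419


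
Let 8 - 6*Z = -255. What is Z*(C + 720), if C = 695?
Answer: 372145/6 ≈ 62024.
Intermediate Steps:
Z = 263/6 (Z = 4/3 - 1/6*(-255) = 4/3 + 85/2 = 263/6 ≈ 43.833)
Z*(C + 720) = 263*(695 + 720)/6 = (263/6)*1415 = 372145/6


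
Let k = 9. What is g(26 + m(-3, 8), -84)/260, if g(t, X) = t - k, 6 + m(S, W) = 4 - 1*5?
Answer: 1/26 ≈ 0.038462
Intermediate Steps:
m(S, W) = -7 (m(S, W) = -6 + (4 - 1*5) = -6 + (4 - 5) = -6 - 1 = -7)
g(t, X) = -9 + t (g(t, X) = t - 1*9 = t - 9 = -9 + t)
g(26 + m(-3, 8), -84)/260 = (-9 + (26 - 7))/260 = (-9 + 19)*(1/260) = 10*(1/260) = 1/26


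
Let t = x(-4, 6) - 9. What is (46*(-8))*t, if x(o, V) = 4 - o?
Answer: 368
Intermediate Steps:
t = -1 (t = (4 - 1*(-4)) - 9 = (4 + 4) - 9 = 8 - 9 = -1)
(46*(-8))*t = (46*(-8))*(-1) = -368*(-1) = 368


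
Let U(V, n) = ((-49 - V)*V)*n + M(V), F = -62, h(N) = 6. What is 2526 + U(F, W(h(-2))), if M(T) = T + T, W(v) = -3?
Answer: 4820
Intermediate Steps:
M(T) = 2*T
U(V, n) = 2*V + V*n*(-49 - V) (U(V, n) = ((-49 - V)*V)*n + 2*V = (V*(-49 - V))*n + 2*V = V*n*(-49 - V) + 2*V = 2*V + V*n*(-49 - V))
2526 + U(F, W(h(-2))) = 2526 - 62*(2 - 49*(-3) - 1*(-62)*(-3)) = 2526 - 62*(2 + 147 - 186) = 2526 - 62*(-37) = 2526 + 2294 = 4820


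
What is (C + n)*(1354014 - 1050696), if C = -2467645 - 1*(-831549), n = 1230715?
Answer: -122959354158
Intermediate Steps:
C = -1636096 (C = -2467645 + 831549 = -1636096)
(C + n)*(1354014 - 1050696) = (-1636096 + 1230715)*(1354014 - 1050696) = -405381*303318 = -122959354158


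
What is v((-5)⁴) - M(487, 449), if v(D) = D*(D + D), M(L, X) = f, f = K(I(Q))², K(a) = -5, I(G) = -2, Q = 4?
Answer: 781225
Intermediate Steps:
f = 25 (f = (-5)² = 25)
M(L, X) = 25
v(D) = 2*D² (v(D) = D*(2*D) = 2*D²)
v((-5)⁴) - M(487, 449) = 2*((-5)⁴)² - 1*25 = 2*625² - 25 = 2*390625 - 25 = 781250 - 25 = 781225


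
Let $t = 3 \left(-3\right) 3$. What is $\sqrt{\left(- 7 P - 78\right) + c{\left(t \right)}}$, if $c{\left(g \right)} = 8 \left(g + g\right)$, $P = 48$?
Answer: $3 i \sqrt{94} \approx 29.086 i$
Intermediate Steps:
$t = -27$ ($t = \left(-9\right) 3 = -27$)
$c{\left(g \right)} = 16 g$ ($c{\left(g \right)} = 8 \cdot 2 g = 16 g$)
$\sqrt{\left(- 7 P - 78\right) + c{\left(t \right)}} = \sqrt{\left(\left(-7\right) 48 - 78\right) + 16 \left(-27\right)} = \sqrt{\left(-336 - 78\right) - 432} = \sqrt{-414 - 432} = \sqrt{-846} = 3 i \sqrt{94}$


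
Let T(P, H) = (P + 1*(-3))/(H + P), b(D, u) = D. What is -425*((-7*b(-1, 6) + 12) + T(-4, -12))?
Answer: -132175/16 ≈ -8260.9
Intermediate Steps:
T(P, H) = (-3 + P)/(H + P) (T(P, H) = (P - 3)/(H + P) = (-3 + P)/(H + P))
-425*((-7*b(-1, 6) + 12) + T(-4, -12)) = -425*((-7*(-1) + 12) + (-3 - 4)/(-12 - 4)) = -425*((7 + 12) - 7/(-16)) = -425*(19 - 1/16*(-7)) = -425*(19 + 7/16) = -425*311/16 = -132175/16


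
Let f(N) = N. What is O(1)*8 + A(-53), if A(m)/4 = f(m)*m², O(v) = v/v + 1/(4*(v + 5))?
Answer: -1786499/3 ≈ -5.9550e+5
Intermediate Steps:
O(v) = 1 + 1/(20 + 4*v) (O(v) = 1 + 1/(4*(5 + v)) = 1 + 1/(20 + 4*v))
A(m) = 4*m³ (A(m) = 4*(m*m²) = 4*m³)
O(1)*8 + A(-53) = ((21/4 + 1)/(5 + 1))*8 + 4*(-53)³ = ((25/4)/6)*8 + 4*(-148877) = ((⅙)*(25/4))*8 - 595508 = (25/24)*8 - 595508 = 25/3 - 595508 = -1786499/3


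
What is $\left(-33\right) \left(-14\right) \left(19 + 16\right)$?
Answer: $16170$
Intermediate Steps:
$\left(-33\right) \left(-14\right) \left(19 + 16\right) = 462 \cdot 35 = 16170$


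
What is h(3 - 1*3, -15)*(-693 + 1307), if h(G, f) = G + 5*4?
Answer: 12280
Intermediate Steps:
h(G, f) = 20 + G (h(G, f) = G + 20 = 20 + G)
h(3 - 1*3, -15)*(-693 + 1307) = (20 + (3 - 1*3))*(-693 + 1307) = (20 + (3 - 3))*614 = (20 + 0)*614 = 20*614 = 12280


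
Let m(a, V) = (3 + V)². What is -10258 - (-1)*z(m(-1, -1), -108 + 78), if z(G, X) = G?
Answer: -10254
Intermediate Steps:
-10258 - (-1)*z(m(-1, -1), -108 + 78) = -10258 - (-1)*(3 - 1)² = -10258 - (-1)*2² = -10258 - (-1)*4 = -10258 - 1*(-4) = -10258 + 4 = -10254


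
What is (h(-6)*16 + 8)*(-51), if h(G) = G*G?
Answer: -29784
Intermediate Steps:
h(G) = G²
(h(-6)*16 + 8)*(-51) = ((-6)²*16 + 8)*(-51) = (36*16 + 8)*(-51) = (576 + 8)*(-51) = 584*(-51) = -29784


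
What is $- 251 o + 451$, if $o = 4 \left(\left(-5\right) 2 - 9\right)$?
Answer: $19527$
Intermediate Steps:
$o = -76$ ($o = 4 \left(-10 - 9\right) = 4 \left(-19\right) = -76$)
$- 251 o + 451 = \left(-251\right) \left(-76\right) + 451 = 19076 + 451 = 19527$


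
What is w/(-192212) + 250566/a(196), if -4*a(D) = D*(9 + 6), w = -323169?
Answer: -15974754259/47091940 ≈ -339.22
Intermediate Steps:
a(D) = -15*D/4 (a(D) = -D*(9 + 6)/4 = -D*15/4 = -15*D/4)
w/(-192212) + 250566/a(196) = -323169/(-192212) + 250566/((-15/4*196)) = -323169*(-1/192212) + 250566/(-735) = 323169/192212 + 250566*(-1/735) = 323169/192212 - 83522/245 = -15974754259/47091940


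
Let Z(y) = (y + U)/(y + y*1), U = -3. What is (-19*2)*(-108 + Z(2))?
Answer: 8227/2 ≈ 4113.5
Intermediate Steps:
Z(y) = (-3 + y)/(2*y) (Z(y) = (y - 3)/(y + y*1) = (-3 + y)/(y + y) = (-3 + y)/((2*y)) = (-3 + y)*(1/(2*y)) = (-3 + y)/(2*y))
(-19*2)*(-108 + Z(2)) = (-19*2)*(-108 + (½)*(-3 + 2)/2) = -38*(-108 + (½)*(½)*(-1)) = -38*(-108 - ¼) = -38*(-433/4) = 8227/2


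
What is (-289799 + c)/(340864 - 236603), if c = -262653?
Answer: -552452/104261 ≈ -5.2987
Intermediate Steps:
(-289799 + c)/(340864 - 236603) = (-289799 - 262653)/(340864 - 236603) = -552452/104261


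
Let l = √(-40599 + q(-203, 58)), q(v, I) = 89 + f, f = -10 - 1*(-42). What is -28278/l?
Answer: 14139*I*√40478/20239 ≈ 140.55*I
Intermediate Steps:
f = 32 (f = -10 + 42 = 32)
q(v, I) = 121 (q(v, I) = 89 + 32 = 121)
l = I*√40478 (l = √(-40599 + 121) = √(-40478) = I*√40478 ≈ 201.19*I)
-28278/l = -28278*(-I*√40478/40478) = -(-14139)*I*√40478/20239 = 14139*I*√40478/20239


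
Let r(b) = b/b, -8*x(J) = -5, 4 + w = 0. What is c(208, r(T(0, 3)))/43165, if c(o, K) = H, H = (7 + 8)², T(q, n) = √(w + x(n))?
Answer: 45/8633 ≈ 0.0052126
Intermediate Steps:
w = -4 (w = -4 + 0 = -4)
x(J) = 5/8 (x(J) = -⅛*(-5) = 5/8)
T(q, n) = 3*I*√6/4 (T(q, n) = √(-4 + 5/8) = √(-27/8) = 3*I*√6/4)
H = 225 (H = 15² = 225)
r(b) = 1
c(o, K) = 225
c(208, r(T(0, 3)))/43165 = 225/43165 = 225*(1/43165) = 45/8633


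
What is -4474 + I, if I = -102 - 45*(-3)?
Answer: -4441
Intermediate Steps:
I = 33 (I = -102 + 135 = 33)
-4474 + I = -4474 + 33 = -4441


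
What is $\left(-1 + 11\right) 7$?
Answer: $70$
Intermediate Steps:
$\left(-1 + 11\right) 7 = 10 \cdot 7 = 70$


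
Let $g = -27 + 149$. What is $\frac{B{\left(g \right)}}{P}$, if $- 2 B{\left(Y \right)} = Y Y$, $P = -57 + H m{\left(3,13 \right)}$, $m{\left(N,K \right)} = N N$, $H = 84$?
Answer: $- \frac{7442}{699} \approx -10.647$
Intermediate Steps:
$g = 122$
$m{\left(N,K \right)} = N^{2}$
$P = 699$ ($P = -57 + 84 \cdot 3^{2} = -57 + 84 \cdot 9 = -57 + 756 = 699$)
$B{\left(Y \right)} = - \frac{Y^{2}}{2}$ ($B{\left(Y \right)} = - \frac{Y Y}{2} = - \frac{Y^{2}}{2}$)
$\frac{B{\left(g \right)}}{P} = \frac{\left(- \frac{1}{2}\right) 122^{2}}{699} = \left(- \frac{1}{2}\right) 14884 \cdot \frac{1}{699} = \left(-7442\right) \frac{1}{699} = - \frac{7442}{699}$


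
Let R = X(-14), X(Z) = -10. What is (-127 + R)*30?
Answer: -4110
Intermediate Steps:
R = -10
(-127 + R)*30 = (-127 - 10)*30 = -137*30 = -4110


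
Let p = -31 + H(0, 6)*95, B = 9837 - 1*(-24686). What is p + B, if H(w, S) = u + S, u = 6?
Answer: 35632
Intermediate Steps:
H(w, S) = 6 + S
B = 34523 (B = 9837 + 24686 = 34523)
p = 1109 (p = -31 + (6 + 6)*95 = -31 + 12*95 = -31 + 1140 = 1109)
p + B = 1109 + 34523 = 35632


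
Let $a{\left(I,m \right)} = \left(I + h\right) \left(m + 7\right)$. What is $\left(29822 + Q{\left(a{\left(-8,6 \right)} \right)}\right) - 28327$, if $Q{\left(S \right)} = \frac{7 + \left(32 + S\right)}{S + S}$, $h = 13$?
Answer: $\frac{7479}{5} \approx 1495.8$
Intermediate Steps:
$a{\left(I,m \right)} = \left(7 + m\right) \left(13 + I\right)$ ($a{\left(I,m \right)} = \left(I + 13\right) \left(m + 7\right) = \left(13 + I\right) \left(7 + m\right) = \left(7 + m\right) \left(13 + I\right)$)
$Q{\left(S \right)} = \frac{39 + S}{2 S}$
$\left(29822 + Q{\left(a{\left(-8,6 \right)} \right)}\right) - 28327 = \left(29822 + \frac{39 + \left(91 + 7 \left(-8\right) + 13 \cdot 6 - 48\right)}{2 \left(91 + 7 \left(-8\right) + 13 \cdot 6 - 48\right)}\right) - 28327 = \left(29822 + \frac{39 + \left(91 - 56 + 78 - 48\right)}{2 \left(91 - 56 + 78 - 48\right)}\right) - 28327 = \left(29822 + \frac{39 + 65}{2 \cdot 65}\right) - 28327 = \left(29822 + \frac{1}{2} \cdot \frac{1}{65} \cdot 104\right) - 28327 = \left(29822 + \frac{4}{5}\right) - 28327 = \frac{149114}{5} - 28327 = \frac{7479}{5}$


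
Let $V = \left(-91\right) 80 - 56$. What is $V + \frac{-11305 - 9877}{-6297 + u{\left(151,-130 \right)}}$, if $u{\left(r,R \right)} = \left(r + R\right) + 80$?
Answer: $- \frac{22716337}{3098} \approx -7332.6$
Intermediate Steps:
$u{\left(r,R \right)} = 80 + R + r$ ($u{\left(r,R \right)} = \left(R + r\right) + 80 = 80 + R + r$)
$V = -7336$ ($V = -7280 - 56 = -7336$)
$V + \frac{-11305 - 9877}{-6297 + u{\left(151,-130 \right)}} = -7336 + \frac{-11305 - 9877}{-6297 + \left(80 - 130 + 151\right)} = -7336 - \frac{21182}{-6297 + 101} = -7336 - \frac{21182}{-6196} = -7336 - - \frac{10591}{3098} = -7336 + \frac{10591}{3098} = - \frac{22716337}{3098}$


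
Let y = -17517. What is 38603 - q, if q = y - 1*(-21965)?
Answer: 34155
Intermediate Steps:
q = 4448 (q = -17517 - 1*(-21965) = -17517 + 21965 = 4448)
38603 - q = 38603 - 1*4448 = 38603 - 4448 = 34155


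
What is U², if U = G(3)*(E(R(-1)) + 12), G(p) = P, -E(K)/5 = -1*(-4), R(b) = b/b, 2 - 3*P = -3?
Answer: 1600/9 ≈ 177.78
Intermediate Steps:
P = 5/3 (P = ⅔ - ⅓*(-3) = ⅔ + 1 = 5/3 ≈ 1.6667)
R(b) = 1
E(K) = -20 (E(K) = -(-5)*(-4) = -5*4 = -20)
G(p) = 5/3
U = -40/3 (U = 5*(-20 + 12)/3 = (5/3)*(-8) = -40/3 ≈ -13.333)
U² = (-40/3)² = 1600/9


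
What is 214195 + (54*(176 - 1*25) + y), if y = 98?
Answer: 222447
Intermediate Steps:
214195 + (54*(176 - 1*25) + y) = 214195 + (54*(176 - 1*25) + 98) = 214195 + (54*(176 - 25) + 98) = 214195 + (54*151 + 98) = 214195 + (8154 + 98) = 214195 + 8252 = 222447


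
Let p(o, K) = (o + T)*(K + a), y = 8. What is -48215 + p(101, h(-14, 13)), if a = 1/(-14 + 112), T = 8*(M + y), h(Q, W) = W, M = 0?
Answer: -4514695/98 ≈ -46068.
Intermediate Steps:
T = 64 (T = 8*(0 + 8) = 8*8 = 64)
a = 1/98 ≈ 0.010204
p(o, K) = (64 + o)*(1/98 + K) (p(o, K) = (o + 64)*(K + 1/98) = (64 + o)*(1/98 + K))
-48215 + p(101, h(-14, 13)) = -48215 + (32/49 + 64*13 + (1/98)*101 + 13*101) = -48215 + (32/49 + 832 + 101/98 + 1313) = -48215 + 210375/98 = -4514695/98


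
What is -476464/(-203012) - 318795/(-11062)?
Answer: 17497463827/561429686 ≈ 31.166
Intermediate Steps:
-476464/(-203012) - 318795/(-11062) = -476464*(-1/203012) - 318795*(-1/11062) = 119116/50753 + 318795/11062 = 17497463827/561429686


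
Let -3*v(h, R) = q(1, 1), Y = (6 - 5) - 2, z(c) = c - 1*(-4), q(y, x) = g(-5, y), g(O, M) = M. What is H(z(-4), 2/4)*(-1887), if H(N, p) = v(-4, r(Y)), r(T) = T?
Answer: 629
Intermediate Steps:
q(y, x) = y
z(c) = 4 + c (z(c) = c + 4 = 4 + c)
Y = -1 (Y = 1 - 2 = -1)
v(h, R) = -⅓ (v(h, R) = -⅓*1 = -⅓)
H(N, p) = -⅓
H(z(-4), 2/4)*(-1887) = -⅓*(-1887) = 629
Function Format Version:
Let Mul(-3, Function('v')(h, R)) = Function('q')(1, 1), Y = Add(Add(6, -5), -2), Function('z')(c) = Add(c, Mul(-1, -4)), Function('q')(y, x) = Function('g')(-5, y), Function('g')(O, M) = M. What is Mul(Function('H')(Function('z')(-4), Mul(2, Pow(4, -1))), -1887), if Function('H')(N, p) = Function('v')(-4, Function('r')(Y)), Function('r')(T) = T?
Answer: 629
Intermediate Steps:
Function('q')(y, x) = y
Function('z')(c) = Add(4, c) (Function('z')(c) = Add(c, 4) = Add(4, c))
Y = -1 (Y = Add(1, -2) = -1)
Function('v')(h, R) = Rational(-1, 3) (Function('v')(h, R) = Mul(Rational(-1, 3), 1) = Rational(-1, 3))
Function('H')(N, p) = Rational(-1, 3)
Mul(Function('H')(Function('z')(-4), Mul(2, Pow(4, -1))), -1887) = Mul(Rational(-1, 3), -1887) = 629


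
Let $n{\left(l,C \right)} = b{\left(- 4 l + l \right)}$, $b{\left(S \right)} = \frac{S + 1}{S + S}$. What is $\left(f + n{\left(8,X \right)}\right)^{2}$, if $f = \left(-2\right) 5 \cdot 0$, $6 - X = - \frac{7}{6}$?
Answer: $\frac{529}{2304} \approx 0.2296$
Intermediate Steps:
$X = \frac{43}{6}$ ($X = 6 - - \frac{7}{6} = 6 + \frac{7}{6} = \frac{43}{6} \approx 7.1667$)
$b{\left(S \right)} = \frac{1 + S}{2 S}$
$n{\left(l,C \right)} = - \frac{1 - 3 l}{6 l}$ ($n{\left(l,C \right)} = \frac{1 + \left(- 4 l + l\right)}{2 \left(- 4 l + l\right)} = \frac{1 - 3 l}{2 \left(- 3 l\right)} = \frac{- \frac{1}{3 l} \left(1 - 3 l\right)}{2} = - \frac{1 - 3 l}{6 l}$)
$f = 0$ ($f = \left(-10\right) 0 = 0$)
$\left(f + n{\left(8,X \right)}\right)^{2} = \left(0 + \frac{-1 + 3 \cdot 8}{6 \cdot 8}\right)^{2} = \left(0 + \frac{1}{6} \cdot \frac{1}{8} \left(-1 + 24\right)\right)^{2} = \left(0 + \frac{1}{6} \cdot \frac{1}{8} \cdot 23\right)^{2} = \left(0 + \frac{23}{48}\right)^{2} = \left(\frac{23}{48}\right)^{2} = \frac{529}{2304}$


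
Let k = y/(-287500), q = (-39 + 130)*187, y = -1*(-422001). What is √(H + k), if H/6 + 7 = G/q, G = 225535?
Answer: 3*√38353362776814085/97847750 ≈ 6.0044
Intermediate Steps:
y = 422001
q = 17017 (q = 91*187 = 17017)
k = -422001/287500 (k = 422001/(-287500) = 422001*(-1/287500) = -422001/287500 ≈ -1.4678)
H = 638496/17017 (H = -42 + 6*(225535/17017) = -42 + 1353210/17017 = 638496/17017 ≈ 37.521)
√(H + k) = √(638496/17017 - 422001/287500) = √(176386408983/4892387500) = 3*√38353362776814085/97847750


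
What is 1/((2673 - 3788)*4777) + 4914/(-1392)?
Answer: -4362284977/1235714360 ≈ -3.5302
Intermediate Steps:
1/((2673 - 3788)*4777) + 4914/(-1392) = (1/4777)/(-1115) + 4914*(-1/1392) = -1/1115*1/4777 - 819/232 = -1/5326355 - 819/232 = -4362284977/1235714360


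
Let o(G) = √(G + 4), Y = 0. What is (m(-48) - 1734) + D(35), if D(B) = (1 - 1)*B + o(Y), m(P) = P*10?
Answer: -2212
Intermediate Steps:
m(P) = 10*P
o(G) = √(4 + G)
D(B) = 2 (D(B) = (1 - 1)*B + √(4 + 0) = 0*B + √4 = 0 + 2 = 2)
(m(-48) - 1734) + D(35) = (10*(-48) - 1734) + 2 = (-480 - 1734) + 2 = -2214 + 2 = -2212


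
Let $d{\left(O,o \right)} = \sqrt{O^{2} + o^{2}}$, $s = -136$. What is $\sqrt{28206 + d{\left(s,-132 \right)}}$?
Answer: $\sqrt{28206 + 4 \sqrt{2245}} \approx 168.51$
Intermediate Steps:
$\sqrt{28206 + d{\left(s,-132 \right)}} = \sqrt{28206 + \sqrt{\left(-136\right)^{2} + \left(-132\right)^{2}}} = \sqrt{28206 + \sqrt{18496 + 17424}} = \sqrt{28206 + \sqrt{35920}} = \sqrt{28206 + 4 \sqrt{2245}}$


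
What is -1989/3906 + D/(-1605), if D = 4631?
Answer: -2364559/696570 ≈ -3.3946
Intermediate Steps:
-1989/3906 + D/(-1605) = -1989/3906 + 4631/(-1605) = -1989*1/3906 + 4631*(-1/1605) = -221/434 - 4631/1605 = -2364559/696570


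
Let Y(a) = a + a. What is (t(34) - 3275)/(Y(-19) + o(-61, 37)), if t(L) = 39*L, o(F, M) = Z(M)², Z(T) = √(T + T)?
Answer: -1949/36 ≈ -54.139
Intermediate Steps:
Y(a) = 2*a
Z(T) = √2*√T (Z(T) = √(2*T) = √2*√T)
o(F, M) = 2*M (o(F, M) = (√2*√M)² = 2*M)
(t(34) - 3275)/(Y(-19) + o(-61, 37)) = (39*34 - 3275)/(2*(-19) + 2*37) = (1326 - 3275)/(-38 + 74) = -1949/36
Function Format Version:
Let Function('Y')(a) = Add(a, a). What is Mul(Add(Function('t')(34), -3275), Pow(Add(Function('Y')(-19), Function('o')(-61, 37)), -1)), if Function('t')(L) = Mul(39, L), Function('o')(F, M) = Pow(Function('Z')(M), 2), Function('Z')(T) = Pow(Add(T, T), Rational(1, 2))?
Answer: Rational(-1949, 36) ≈ -54.139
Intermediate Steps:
Function('Y')(a) = Mul(2, a)
Function('Z')(T) = Mul(Pow(2, Rational(1, 2)), Pow(T, Rational(1, 2))) (Function('Z')(T) = Pow(Mul(2, T), Rational(1, 2)) = Mul(Pow(2, Rational(1, 2)), Pow(T, Rational(1, 2))))
Function('o')(F, M) = Mul(2, M) (Function('o')(F, M) = Pow(Mul(Pow(2, Rational(1, 2)), Pow(M, Rational(1, 2))), 2) = Mul(2, M))
Mul(Add(Function('t')(34), -3275), Pow(Add(Function('Y')(-19), Function('o')(-61, 37)), -1)) = Mul(Add(Mul(39, 34), -3275), Pow(Add(Mul(2, -19), Mul(2, 37)), -1)) = Mul(Add(1326, -3275), Pow(Add(-38, 74), -1)) = Mul(-1949, Pow(36, -1)) = Mul(-1949, Rational(1, 36)) = Rational(-1949, 36)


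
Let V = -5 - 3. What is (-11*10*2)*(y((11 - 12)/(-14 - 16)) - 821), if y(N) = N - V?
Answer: 536558/3 ≈ 1.7885e+5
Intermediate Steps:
V = -8
y(N) = 8 + N (y(N) = N - 1*(-8) = N + 8 = 8 + N)
(-11*10*2)*(y((11 - 12)/(-14 - 16)) - 821) = (-11*10*2)*((8 + (11 - 12)/(-14 - 16)) - 821) = (-110*2)*((8 - 1/(-30)) - 821) = -220*((8 - 1*(-1/30)) - 821) = -220*((8 + 1/30) - 821) = -220*(241/30 - 821) = -220*(-24389/30) = 536558/3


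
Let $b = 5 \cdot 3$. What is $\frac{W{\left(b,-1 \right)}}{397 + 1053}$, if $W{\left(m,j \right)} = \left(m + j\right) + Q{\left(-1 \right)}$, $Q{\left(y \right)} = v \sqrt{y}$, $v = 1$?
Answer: $\frac{7}{725} + \frac{i}{1450} \approx 0.0096552 + 0.00068966 i$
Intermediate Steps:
$b = 15$
$Q{\left(y \right)} = \sqrt{y}$ ($Q{\left(y \right)} = 1 \sqrt{y} = \sqrt{y}$)
$W{\left(m,j \right)} = i + j + m$ ($W{\left(m,j \right)} = \left(m + j\right) + \sqrt{-1} = \left(j + m\right) + i = i + j + m$)
$\frac{W{\left(b,-1 \right)}}{397 + 1053} = \frac{i - 1 + 15}{397 + 1053} = \frac{14 + i}{1450} = \left(14 + i\right) \frac{1}{1450} = \frac{7}{725} + \frac{i}{1450}$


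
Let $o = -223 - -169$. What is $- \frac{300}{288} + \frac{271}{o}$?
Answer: $- \frac{1309}{216} \approx -6.0602$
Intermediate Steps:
$o = -54$ ($o = -223 + 169 = -54$)
$- \frac{300}{288} + \frac{271}{o} = - \frac{300}{288} + \frac{271}{-54} = \left(-300\right) \frac{1}{288} + 271 \left(- \frac{1}{54}\right) = - \frac{25}{24} - \frac{271}{54} = - \frac{1309}{216}$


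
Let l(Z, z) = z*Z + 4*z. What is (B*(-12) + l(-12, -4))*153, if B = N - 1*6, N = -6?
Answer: 26928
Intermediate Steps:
B = -12 (B = -6 - 1*6 = -6 - 6 = -12)
l(Z, z) = 4*z + Z*z (l(Z, z) = Z*z + 4*z = 4*z + Z*z)
(B*(-12) + l(-12, -4))*153 = (-12*(-12) - 4*(4 - 12))*153 = (144 - 4*(-8))*153 = (144 + 32)*153 = 176*153 = 26928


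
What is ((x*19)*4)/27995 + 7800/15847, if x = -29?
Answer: 14110324/34125905 ≈ 0.41348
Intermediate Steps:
((x*19)*4)/27995 + 7800/15847 = (-29*19*4)/27995 + 7800/15847 = -551*4*(1/27995) + 7800*(1/15847) = -2204*1/27995 + 600/1219 = -2204/27995 + 600/1219 = 14110324/34125905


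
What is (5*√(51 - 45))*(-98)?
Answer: -490*√6 ≈ -1200.3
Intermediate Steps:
(5*√(51 - 45))*(-98) = (5*√6)*(-98) = -490*√6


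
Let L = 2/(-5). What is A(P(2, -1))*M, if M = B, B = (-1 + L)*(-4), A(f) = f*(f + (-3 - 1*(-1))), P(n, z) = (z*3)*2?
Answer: 1344/5 ≈ 268.80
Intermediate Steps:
L = -⅖ (L = 2*(-⅕) = -⅖ ≈ -0.40000)
P(n, z) = 6*z (P(n, z) = (3*z)*2 = 6*z)
A(f) = f*(-2 + f) (A(f) = f*(f + (-3 + 1)) = f*(f - 2) = f*(-2 + f))
B = 28/5 (B = (-1 - ⅖)*(-4) = -7/5*(-4) = 28/5 ≈ 5.6000)
M = 28/5 ≈ 5.6000
A(P(2, -1))*M = ((6*(-1))*(-2 + 6*(-1)))*(28/5) = -6*(-2 - 6)*(28/5) = -6*(-8)*(28/5) = 48*(28/5) = 1344/5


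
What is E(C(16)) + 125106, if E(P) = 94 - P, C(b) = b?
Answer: 125184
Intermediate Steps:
E(C(16)) + 125106 = (94 - 1*16) + 125106 = (94 - 16) + 125106 = 78 + 125106 = 125184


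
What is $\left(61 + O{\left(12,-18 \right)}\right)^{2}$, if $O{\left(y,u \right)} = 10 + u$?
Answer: $2809$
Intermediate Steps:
$\left(61 + O{\left(12,-18 \right)}\right)^{2} = \left(61 + \left(10 - 18\right)\right)^{2} = \left(61 - 8\right)^{2} = 53^{2} = 2809$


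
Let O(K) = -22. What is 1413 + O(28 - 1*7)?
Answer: 1391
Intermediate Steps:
1413 + O(28 - 1*7) = 1413 - 22 = 1391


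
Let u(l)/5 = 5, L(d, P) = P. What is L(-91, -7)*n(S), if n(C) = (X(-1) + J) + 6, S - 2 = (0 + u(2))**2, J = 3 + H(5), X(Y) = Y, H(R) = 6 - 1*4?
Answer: -70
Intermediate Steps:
H(R) = 2 (H(R) = 6 - 4 = 2)
u(l) = 25 (u(l) = 5*5 = 25)
J = 5 (J = 3 + 2 = 5)
S = 627 (S = 2 + (0 + 25)**2 = 2 + 25**2 = 2 + 625 = 627)
n(C) = 10 (n(C) = (-1 + 5) + 6 = 4 + 6 = 10)
L(-91, -7)*n(S) = -7*10 = -70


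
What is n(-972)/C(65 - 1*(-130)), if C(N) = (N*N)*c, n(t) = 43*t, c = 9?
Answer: -516/4225 ≈ -0.12213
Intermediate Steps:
C(N) = 9*N² (C(N) = (N*N)*9 = N²*9 = 9*N²)
n(-972)/C(65 - 1*(-130)) = (43*(-972))/((9*(65 - 1*(-130))²)) = -41796*1/(9*(65 + 130)²) = -41796/(9*195²) = -41796/(9*38025) = -41796/342225 = -41796*1/342225 = -516/4225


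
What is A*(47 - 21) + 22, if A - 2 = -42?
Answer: -1018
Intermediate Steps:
A = -40 (A = 2 - 42 = -40)
A*(47 - 21) + 22 = -40*(47 - 21) + 22 = -40*26 + 22 = -1040 + 22 = -1018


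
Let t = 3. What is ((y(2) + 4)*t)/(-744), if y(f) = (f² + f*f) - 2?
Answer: -5/124 ≈ -0.040323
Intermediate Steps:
y(f) = -2 + 2*f² (y(f) = (f² + f²) - 2 = 2*f² - 2 = -2 + 2*f²)
((y(2) + 4)*t)/(-744) = (((-2 + 2*2²) + 4)*3)/(-744) = (((-2 + 2*4) + 4)*3)*(-1/744) = (((-2 + 8) + 4)*3)*(-1/744) = ((6 + 4)*3)*(-1/744) = (10*3)*(-1/744) = 30*(-1/744) = -5/124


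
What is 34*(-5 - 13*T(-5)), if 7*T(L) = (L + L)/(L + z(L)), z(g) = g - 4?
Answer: -10540/49 ≈ -215.10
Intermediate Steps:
z(g) = -4 + g
T(L) = 2*L/(7*(-4 + 2*L)) (T(L) = ((L + L)/(L + (-4 + L)))/7 = ((2*L)/(-4 + 2*L))/7 = (2*L/(-4 + 2*L))/7 = 2*L/(7*(-4 + 2*L)))
34*(-5 - 13*T(-5)) = 34*(-5 - 13*(-5)/(7*(-2 - 5))) = 34*(-5 - 13*(-5)/(7*(-7))) = 34*(-5 - 13*(-5)*(-1)/(7*7)) = 34*(-5 - 13*5/49) = 34*(-5 - 65/49) = 34*(-310/49) = -10540/49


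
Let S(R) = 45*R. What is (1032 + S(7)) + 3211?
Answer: 4558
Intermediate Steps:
(1032 + S(7)) + 3211 = (1032 + 45*7) + 3211 = (1032 + 315) + 3211 = 1347 + 3211 = 4558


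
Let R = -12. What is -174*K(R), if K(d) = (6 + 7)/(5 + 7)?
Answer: -377/2 ≈ -188.50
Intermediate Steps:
K(d) = 13/12
-174*K(R) = -174*13/12 = -377/2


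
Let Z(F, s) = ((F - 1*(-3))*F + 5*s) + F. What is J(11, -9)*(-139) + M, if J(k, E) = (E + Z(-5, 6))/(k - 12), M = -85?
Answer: 3529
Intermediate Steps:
Z(F, s) = F + 5*s + F*(3 + F) (Z(F, s) = ((F + 3)*F + 5*s) + F = ((3 + F)*F + 5*s) + F = (F*(3 + F) + 5*s) + F = (5*s + F*(3 + F)) + F = F + 5*s + F*(3 + F))
J(k, E) = (35 + E)/(-12 + k) (J(k, E) = (E + ((-5)² + 4*(-5) + 5*6))/(k - 12) = (E + (25 - 20 + 30))/(-12 + k) = (E + 35)/(-12 + k) = (35 + E)/(-12 + k))
J(11, -9)*(-139) + M = ((35 - 9)/(-12 + 11))*(-139) - 85 = (26/(-1))*(-139) - 85 = -1*26*(-139) - 85 = -26*(-139) - 85 = 3614 - 85 = 3529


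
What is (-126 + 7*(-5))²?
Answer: 25921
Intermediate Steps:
(-126 + 7*(-5))² = (-126 - 35)² = (-161)² = 25921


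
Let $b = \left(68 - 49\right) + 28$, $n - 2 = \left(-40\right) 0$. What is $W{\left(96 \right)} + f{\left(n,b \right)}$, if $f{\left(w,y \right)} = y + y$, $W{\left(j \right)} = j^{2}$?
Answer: $9310$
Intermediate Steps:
$n = 2$ ($n = 2 - 0 = 2 + 0 = 2$)
$b = 47$ ($b = 19 + 28 = 47$)
$f{\left(w,y \right)} = 2 y$
$W{\left(96 \right)} + f{\left(n,b \right)} = 96^{2} + 2 \cdot 47 = 9216 + 94 = 9310$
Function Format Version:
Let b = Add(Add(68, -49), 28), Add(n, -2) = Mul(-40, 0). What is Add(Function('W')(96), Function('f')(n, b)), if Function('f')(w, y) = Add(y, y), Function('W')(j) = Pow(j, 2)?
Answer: 9310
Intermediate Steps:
n = 2 (n = Add(2, Mul(-40, 0)) = Add(2, 0) = 2)
b = 47 (b = Add(19, 28) = 47)
Function('f')(w, y) = Mul(2, y)
Add(Function('W')(96), Function('f')(n, b)) = Add(Pow(96, 2), Mul(2, 47)) = Add(9216, 94) = 9310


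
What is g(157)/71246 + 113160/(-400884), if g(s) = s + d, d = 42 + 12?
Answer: -664800903/2380115122 ≈ -0.27931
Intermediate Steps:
d = 54
g(s) = 54 + s (g(s) = s + 54 = 54 + s)
g(157)/71246 + 113160/(-400884) = (54 + 157)/71246 + 113160/(-400884) = 211*(1/71246) + 113160*(-1/400884) = 211/71246 - 9430/33407 = -664800903/2380115122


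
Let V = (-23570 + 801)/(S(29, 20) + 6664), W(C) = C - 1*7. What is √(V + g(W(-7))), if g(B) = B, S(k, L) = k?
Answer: I*√779540403/6693 ≈ 4.1716*I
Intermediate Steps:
W(C) = -7 + C (W(C) = C - 7 = -7 + C)
V = -22769/6693 (V = (-23570 + 801)/(29 + 6664) = -22769/6693 ≈ -3.4019)
√(V + g(W(-7))) = √(-22769/6693 + (-7 - 7)) = √(-22769/6693 - 14) = √(-116471/6693) = I*√779540403/6693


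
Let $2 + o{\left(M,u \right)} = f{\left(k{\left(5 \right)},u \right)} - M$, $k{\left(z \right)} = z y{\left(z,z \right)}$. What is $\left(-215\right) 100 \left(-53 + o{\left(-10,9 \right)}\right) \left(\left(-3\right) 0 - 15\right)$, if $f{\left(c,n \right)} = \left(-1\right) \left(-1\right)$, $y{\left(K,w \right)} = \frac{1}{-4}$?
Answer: $-14190000$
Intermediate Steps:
$y{\left(K,w \right)} = - \frac{1}{4}$
$k{\left(z \right)} = - \frac{z}{4}$ ($k{\left(z \right)} = z \left(- \frac{1}{4}\right) = - \frac{z}{4}$)
$f{\left(c,n \right)} = 1$
$o{\left(M,u \right)} = -1 - M$ ($o{\left(M,u \right)} = -2 - \left(-1 + M\right) = -1 - M$)
$\left(-215\right) 100 \left(-53 + o{\left(-10,9 \right)}\right) \left(\left(-3\right) 0 - 15\right) = \left(-215\right) 100 \left(-53 - -9\right) \left(\left(-3\right) 0 - 15\right) = - 21500 \left(-53 + \left(-1 + 10\right)\right) \left(0 - 15\right) = - 21500 \left(-53 + 9\right) \left(-15\right) = - 21500 \left(\left(-44\right) \left(-15\right)\right) = \left(-21500\right) 660 = -14190000$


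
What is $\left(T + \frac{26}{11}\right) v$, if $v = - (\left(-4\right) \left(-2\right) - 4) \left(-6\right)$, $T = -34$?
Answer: $- \frac{8352}{11} \approx -759.27$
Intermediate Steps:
$v = 24$ ($v = - (8 - 4) \left(-6\right) = \left(-1\right) 4 \left(-6\right) = \left(-4\right) \left(-6\right) = 24$)
$\left(T + \frac{26}{11}\right) v = \left(-34 + \frac{26}{11}\right) 24 = \left(- \frac{348}{11}\right) 24 = - \frac{8352}{11}$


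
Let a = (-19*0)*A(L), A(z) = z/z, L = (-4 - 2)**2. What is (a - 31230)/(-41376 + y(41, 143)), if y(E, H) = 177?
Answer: 10410/13733 ≈ 0.75803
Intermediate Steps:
L = 36 (L = (-6)**2 = 36)
A(z) = 1
a = 0 (a = -19*0*1 = 0*1 = 0)
(a - 31230)/(-41376 + y(41, 143)) = (0 - 31230)/(-41376 + 177) = -31230/(-41199) = -31230*(-1/41199) = 10410/13733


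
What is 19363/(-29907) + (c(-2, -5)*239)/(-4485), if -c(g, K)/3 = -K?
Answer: 1358236/8942193 ≈ 0.15189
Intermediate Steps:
c(g, K) = 3*K (c(g, K) = -(-3)*K = 3*K)
19363/(-29907) + (c(-2, -5)*239)/(-4485) = 19363/(-29907) + ((3*(-5))*239)/(-4485) = 19363*(-1/29907) - 15*239*(-1/4485) = -19363/29907 - 3585*(-1/4485) = -19363/29907 + 239/299 = 1358236/8942193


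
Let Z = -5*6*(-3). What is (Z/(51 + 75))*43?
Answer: 215/7 ≈ 30.714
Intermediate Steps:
Z = 90 (Z = -30*(-3) = 90)
(Z/(51 + 75))*43 = (90/(51 + 75))*43 = (90/126)*43 = ((1/126)*90)*43 = (5/7)*43 = 215/7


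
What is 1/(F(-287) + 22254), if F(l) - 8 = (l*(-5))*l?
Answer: -1/389583 ≈ -2.5668e-6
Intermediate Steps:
F(l) = 8 - 5*l² (F(l) = 8 + (l*(-5))*l = 8 + (-5*l)*l = 8 - 5*l²)
1/(F(-287) + 22254) = 1/((8 - 5*(-287)²) + 22254) = 1/((8 - 5*82369) + 22254) = 1/((8 - 411845) + 22254) = 1/(-411837 + 22254) = 1/(-389583) = -1/389583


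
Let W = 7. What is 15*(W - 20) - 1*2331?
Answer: -2526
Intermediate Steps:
15*(W - 20) - 1*2331 = 15*(7 - 20) - 1*2331 = 15*(-13) - 2331 = -195 - 2331 = -2526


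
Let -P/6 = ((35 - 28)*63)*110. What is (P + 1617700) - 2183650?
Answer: -857010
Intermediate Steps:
P = -291060 (P = -6*(35 - 28)*63*110 = -6*7*63*110 = -2646*110 = -6*48510 = -291060)
(P + 1617700) - 2183650 = (-291060 + 1617700) - 2183650 = 1326640 - 2183650 = -857010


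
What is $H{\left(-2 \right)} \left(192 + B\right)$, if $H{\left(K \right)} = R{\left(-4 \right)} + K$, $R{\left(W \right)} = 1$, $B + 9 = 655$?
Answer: $-838$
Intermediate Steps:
$B = 646$ ($B = -9 + 655 = 646$)
$H{\left(K \right)} = 1 + K$
$H{\left(-2 \right)} \left(192 + B\right) = \left(1 - 2\right) \left(192 + 646\right) = \left(-1\right) 838 = -838$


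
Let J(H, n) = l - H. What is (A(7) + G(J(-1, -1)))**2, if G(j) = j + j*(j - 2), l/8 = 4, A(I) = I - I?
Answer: 1115136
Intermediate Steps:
A(I) = 0
l = 32 (l = 8*4 = 32)
J(H, n) = 32 - H
G(j) = j + j*(-2 + j)
(A(7) + G(J(-1, -1)))**2 = (0 + (32 - 1*(-1))*(-1 + (32 - 1*(-1))))**2 = (0 + (32 + 1)*(-1 + (32 + 1)))**2 = (0 + 33*(-1 + 33))**2 = (0 + 33*32)**2 = (0 + 1056)**2 = 1056**2 = 1115136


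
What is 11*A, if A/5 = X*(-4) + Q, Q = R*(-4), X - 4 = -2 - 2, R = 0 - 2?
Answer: 440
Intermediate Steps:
R = -2
X = 0 (X = 4 + (-2 - 2) = 4 - 4 = 0)
Q = 8 (Q = -2*(-4) = 8)
A = 40 (A = 5*(0*(-4) + 8) = 5*(0 + 8) = 5*8 = 40)
11*A = 11*40 = 440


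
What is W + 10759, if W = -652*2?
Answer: 9455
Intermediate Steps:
W = -1304
W + 10759 = -1304 + 10759 = 9455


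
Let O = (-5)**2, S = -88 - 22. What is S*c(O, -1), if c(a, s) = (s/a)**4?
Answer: -22/78125 ≈ -0.00028160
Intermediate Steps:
S = -110
O = 25
c(a, s) = s**4/a**4
S*c(O, -1) = -110*(-1)**4/25**4 = -22/78125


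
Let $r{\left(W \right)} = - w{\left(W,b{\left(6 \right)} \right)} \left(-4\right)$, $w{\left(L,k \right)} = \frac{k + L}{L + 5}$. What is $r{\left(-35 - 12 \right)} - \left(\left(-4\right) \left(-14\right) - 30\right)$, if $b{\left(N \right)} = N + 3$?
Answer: $- \frac{470}{21} \approx -22.381$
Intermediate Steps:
$b{\left(N \right)} = 3 + N$
$w{\left(L,k \right)} = \frac{L + k}{5 + L}$
$r{\left(W \right)} = \frac{4 \left(9 + W\right)}{5 + W}$ ($r{\left(W \right)} = - \frac{W + \left(3 + 6\right)}{5 + W} \left(-4\right) = - \frac{W + 9}{5 + W} \left(-4\right) = - \frac{9 + W}{5 + W} \left(-4\right) = \frac{4 \left(9 + W\right)}{5 + W}$)
$r{\left(-35 - 12 \right)} - \left(\left(-4\right) \left(-14\right) - 30\right) = \frac{4 \left(9 - 47\right)}{5 - 47} - \left(\left(-4\right) \left(-14\right) - 30\right) = \frac{4 \left(9 - 47\right)}{5 - 47} - \left(56 - 30\right) = 4 \frac{1}{-42} \left(-38\right) - 26 = 4 \left(- \frac{1}{42}\right) \left(-38\right) - 26 = \frac{76}{21} - 26 = - \frac{470}{21}$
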